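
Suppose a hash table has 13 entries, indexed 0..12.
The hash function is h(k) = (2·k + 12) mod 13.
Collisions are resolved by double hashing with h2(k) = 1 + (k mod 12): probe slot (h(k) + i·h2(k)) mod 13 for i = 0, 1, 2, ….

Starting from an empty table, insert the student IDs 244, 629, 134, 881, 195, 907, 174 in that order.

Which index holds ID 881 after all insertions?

244: h=6 => slot 6
629: h=9 => slot 9
134: h=7 => slot 7
881: h=6, h2=6, probe 6,12 => slot 12
195: h=12, h2=4, probe 12,3 => slot 3
907: h=6, h2=8, probe 6,1 => slot 1
174: h=9, h2=7, probe 9,3,10 => slot 10
Table: [., 907, ., 195, ., ., 244, 134, ., 629, 174, ., 881]

12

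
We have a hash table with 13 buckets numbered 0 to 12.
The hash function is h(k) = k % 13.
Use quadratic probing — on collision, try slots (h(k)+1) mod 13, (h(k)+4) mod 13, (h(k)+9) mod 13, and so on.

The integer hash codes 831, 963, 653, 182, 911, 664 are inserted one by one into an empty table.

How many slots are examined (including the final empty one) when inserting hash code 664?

831: h=12 => slot 12
963: h=1 => slot 1
653: h=3 => slot 3
182: h=0 => slot 0
911: h=1, probe 1,2 => slot 2
664: h=1, probe 1,2,5 => slot 5
Table: [182, 963, 911, 653, _, 664, _, _, _, _, _, _, 831]

3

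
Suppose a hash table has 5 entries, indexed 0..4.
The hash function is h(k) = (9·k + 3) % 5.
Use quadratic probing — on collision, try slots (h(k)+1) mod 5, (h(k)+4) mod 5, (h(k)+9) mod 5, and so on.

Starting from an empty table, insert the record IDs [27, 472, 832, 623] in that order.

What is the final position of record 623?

27 hashes to 1; slot 1 is free → place at 1.
472 hashes to 1; 1 taken → place at 2.
832 hashes to 1; 1,2 taken → place at 0.
623 hashes to 0; 0,1 taken → place at 4.
Table: [832, 27, 472, ∅, 623]

4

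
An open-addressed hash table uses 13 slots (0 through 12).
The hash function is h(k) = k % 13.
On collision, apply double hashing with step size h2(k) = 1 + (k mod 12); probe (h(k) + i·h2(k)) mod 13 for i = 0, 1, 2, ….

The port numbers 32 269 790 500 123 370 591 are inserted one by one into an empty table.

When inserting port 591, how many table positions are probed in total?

4

32: h=6 → slot 6
269: h=9 → slot 9
790: h=10 → slot 10
500: h=6, h2=9, probe 6,2 → slot 2
123: h=6, h2=4, probe 6,10,1 → slot 1
370: h=6, h2=11, probe 6,4 → slot 4
591: h=6, h2=4, probe 6,10,1,5 → slot 5
Table: [∅, 123, 500, ∅, 370, 591, 32, ∅, ∅, 269, 790, ∅, ∅]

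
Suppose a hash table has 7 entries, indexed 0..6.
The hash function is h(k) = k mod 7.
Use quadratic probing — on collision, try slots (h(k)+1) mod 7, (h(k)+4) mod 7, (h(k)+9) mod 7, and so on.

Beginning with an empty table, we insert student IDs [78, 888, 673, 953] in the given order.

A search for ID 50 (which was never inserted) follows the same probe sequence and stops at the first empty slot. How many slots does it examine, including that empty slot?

78 hashes to 1; slot 1 is free => place at 1.
888 hashes to 6; slot 6 is free => place at 6.
673 hashes to 1; 1 taken => place at 2.
953 hashes to 1; 1,2 taken => place at 5.
Table: [∅, 78, 673, ∅, ∅, 953, 888]
Lookup 50: h=1, probe 1,2,5,3 → slot 3 empty, not found.

4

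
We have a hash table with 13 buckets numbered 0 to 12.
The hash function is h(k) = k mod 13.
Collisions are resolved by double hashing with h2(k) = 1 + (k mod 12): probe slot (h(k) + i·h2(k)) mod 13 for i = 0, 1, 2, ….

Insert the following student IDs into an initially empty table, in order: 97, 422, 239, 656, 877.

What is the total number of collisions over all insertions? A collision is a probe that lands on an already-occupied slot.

3

97: h=6 => slot 6
422: h=6, h2=3, probe 6,9 => slot 9
239: h=5 => slot 5
656: h=6, h2=9, probe 6,2 => slot 2
877: h=6, h2=2, probe 6,8 => slot 8
Table: [∅, ∅, 656, ∅, ∅, 239, 97, ∅, 877, 422, ∅, ∅, ∅]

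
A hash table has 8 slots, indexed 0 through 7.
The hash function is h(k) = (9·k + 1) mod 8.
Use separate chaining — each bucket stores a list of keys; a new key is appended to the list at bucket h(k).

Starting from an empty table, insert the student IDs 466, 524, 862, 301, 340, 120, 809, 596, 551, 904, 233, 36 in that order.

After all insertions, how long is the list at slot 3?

1

Insert 466: h=3, bucket 3 empty → new chain.
Insert 524: h=5, bucket 5 empty → new chain.
Insert 862: h=7, bucket 7 empty → new chain.
Insert 301: h=6, bucket 6 empty → new chain.
Insert 340: h=5, bucket 5 nonempty → append to chain.
Insert 120: h=1, bucket 1 empty → new chain.
Insert 809: h=2, bucket 2 empty → new chain.
Insert 596: h=5, bucket 5 nonempty → append to chain.
Insert 551: h=0, bucket 0 empty → new chain.
Insert 904: h=1, bucket 1 nonempty → append to chain.
Insert 233: h=2, bucket 2 nonempty → append to chain.
Insert 36: h=5, bucket 5 nonempty → append to chain.
Final buckets:
0: 551
1: 120 -> 904
2: 809 -> 233
3: 466
4: ∅
5: 524 -> 340 -> 596 -> 36
6: 301
7: 862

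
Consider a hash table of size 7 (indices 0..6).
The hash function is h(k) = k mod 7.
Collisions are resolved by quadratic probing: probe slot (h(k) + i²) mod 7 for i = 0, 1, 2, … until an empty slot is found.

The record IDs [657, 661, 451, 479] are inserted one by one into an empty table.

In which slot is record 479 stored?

0

Insert 657: h=6, slot 6 empty -> index 6.
Insert 661: h=3, slot 3 empty -> index 3.
Insert 451: h=3, slot 3 occupied -> index 4.
Insert 479: h=3, slots 3,4 occupied -> index 0.
Table: [479, _, _, 661, 451, _, 657]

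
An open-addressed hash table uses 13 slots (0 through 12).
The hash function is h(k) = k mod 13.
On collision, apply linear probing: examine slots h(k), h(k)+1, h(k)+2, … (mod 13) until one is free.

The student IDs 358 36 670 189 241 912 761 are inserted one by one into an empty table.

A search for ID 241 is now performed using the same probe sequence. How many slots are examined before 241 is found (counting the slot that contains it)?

358 hashes to 7; slot 7 is free → place at 7.
36 hashes to 10; slot 10 is free → place at 10.
670 hashes to 7; 7 taken → place at 8.
189 hashes to 7; 7,8 taken → place at 9.
241 hashes to 7; 7,8,9,10 taken → place at 11.
912 hashes to 2; slot 2 is free → place at 2.
761 hashes to 7; 7,8,9,10,11 taken → place at 12.
Table: [-, -, 912, -, -, -, -, 358, 670, 189, 36, 241, 761]
Lookup 241: h=7, probe 7,8,9,10,11 → found at 11.

5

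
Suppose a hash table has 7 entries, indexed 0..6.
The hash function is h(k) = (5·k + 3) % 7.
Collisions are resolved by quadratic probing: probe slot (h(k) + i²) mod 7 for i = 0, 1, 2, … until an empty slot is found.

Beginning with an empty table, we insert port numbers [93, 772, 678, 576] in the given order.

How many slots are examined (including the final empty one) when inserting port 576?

3

93 hashes to 6; slot 6 is free → place at 6.
772 hashes to 6; 6 taken → place at 0.
678 hashes to 5; slot 5 is free → place at 5.
576 hashes to 6; 6,0 taken → place at 3.
Table: [772, ∅, ∅, 576, ∅, 678, 93]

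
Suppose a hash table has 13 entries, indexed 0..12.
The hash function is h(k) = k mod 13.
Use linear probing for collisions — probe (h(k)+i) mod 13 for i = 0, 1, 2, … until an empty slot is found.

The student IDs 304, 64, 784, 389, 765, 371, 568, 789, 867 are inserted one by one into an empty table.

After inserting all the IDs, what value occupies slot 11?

Insert 304: h=5, slot 5 empty -> index 5.
Insert 64: h=12, slot 12 empty -> index 12.
Insert 784: h=4, slot 4 empty -> index 4.
Insert 389: h=12, slot 12 occupied -> index 0.
Insert 765: h=11, slot 11 empty -> index 11.
Insert 371: h=7, slot 7 empty -> index 7.
Insert 568: h=9, slot 9 empty -> index 9.
Insert 789: h=9, slot 9 occupied -> index 10.
Insert 867: h=9, slots 9,10,11,12,0 occupied -> index 1.
Table: [389, 867, —, —, 784, 304, —, 371, —, 568, 789, 765, 64]

765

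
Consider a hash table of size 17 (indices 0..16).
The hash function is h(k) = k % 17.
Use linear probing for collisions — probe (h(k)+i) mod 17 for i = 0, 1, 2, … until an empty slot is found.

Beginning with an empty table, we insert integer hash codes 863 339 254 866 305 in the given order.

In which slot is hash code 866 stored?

863 hashes to 13; slot 13 is free → place at 13.
339 hashes to 16; slot 16 is free → place at 16.
254 hashes to 16; 16 taken → place at 0.
866 hashes to 16; 16,0 taken → place at 1.
305 hashes to 16; 16,0,1 taken → place at 2.
Table: [254, 866, 305, -, -, -, -, -, -, -, -, -, -, 863, -, -, 339]

1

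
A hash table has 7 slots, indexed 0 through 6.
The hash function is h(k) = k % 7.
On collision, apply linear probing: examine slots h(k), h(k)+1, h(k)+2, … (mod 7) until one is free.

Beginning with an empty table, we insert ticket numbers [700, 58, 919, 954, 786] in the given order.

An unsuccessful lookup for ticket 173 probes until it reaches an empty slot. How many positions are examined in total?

2

Insert 700: h=0, slot 0 empty → index 0.
Insert 58: h=2, slot 2 empty → index 2.
Insert 919: h=2, slot 2 occupied → index 3.
Insert 954: h=2, slots 2,3 occupied → index 4.
Insert 786: h=2, slots 2,3,4 occupied → index 5.
Table: [700, ., 58, 919, 954, 786, .]
Lookup 173: h=5, probe 5,6 → slot 6 empty, not found.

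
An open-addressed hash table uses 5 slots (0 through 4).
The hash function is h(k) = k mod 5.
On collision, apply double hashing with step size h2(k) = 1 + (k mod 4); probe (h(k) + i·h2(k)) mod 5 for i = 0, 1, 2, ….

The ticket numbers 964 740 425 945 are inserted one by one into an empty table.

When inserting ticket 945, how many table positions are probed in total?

Insert 964: h=4, slot 4 empty → index 4.
Insert 740: h=0, slot 0 empty → index 0.
Insert 425: h=0, h2=2, slot 0 occupied → index 2.
Insert 945: h=0, h2=2, slots 0,2,4 occupied → index 1.
Table: [740, 945, 425, _, 964]

4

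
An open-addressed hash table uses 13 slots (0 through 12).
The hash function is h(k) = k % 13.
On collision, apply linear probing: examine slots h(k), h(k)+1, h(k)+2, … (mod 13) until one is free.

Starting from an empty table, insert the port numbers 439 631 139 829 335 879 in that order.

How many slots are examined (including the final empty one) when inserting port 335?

3

Insert 439: h=10, slot 10 empty → index 10.
Insert 631: h=7, slot 7 empty → index 7.
Insert 139: h=9, slot 9 empty → index 9.
Insert 829: h=10, slot 10 occupied → index 11.
Insert 335: h=10, slots 10,11 occupied → index 12.
Insert 879: h=8, slot 8 empty → index 8.
Table: [—, —, —, —, —, —, —, 631, 879, 139, 439, 829, 335]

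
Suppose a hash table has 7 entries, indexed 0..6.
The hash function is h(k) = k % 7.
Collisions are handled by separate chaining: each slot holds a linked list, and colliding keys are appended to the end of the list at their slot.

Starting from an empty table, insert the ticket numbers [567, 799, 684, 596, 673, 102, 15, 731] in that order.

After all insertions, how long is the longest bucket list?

567 -> bucket 0
799 -> bucket 1
684 -> bucket 5
596 -> bucket 1 (collision)
673 -> bucket 1 (collision)
102 -> bucket 4
15 -> bucket 1 (collision)
731 -> bucket 3
Final buckets:
0: 567
1: 799 -> 596 -> 673 -> 15
2: _
3: 731
4: 102
5: 684
6: _

4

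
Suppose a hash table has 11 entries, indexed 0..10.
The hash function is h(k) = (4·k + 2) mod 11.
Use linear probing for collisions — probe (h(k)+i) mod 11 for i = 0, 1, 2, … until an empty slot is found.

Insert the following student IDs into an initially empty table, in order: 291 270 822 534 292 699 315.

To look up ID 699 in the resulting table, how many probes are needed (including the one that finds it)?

291 hashes to 0; slot 0 is free → place at 0.
270 hashes to 4; slot 4 is free → place at 4.
822 hashes to 1; slot 1 is free → place at 1.
534 hashes to 4; 4 taken → place at 5.
292 hashes to 4; 4,5 taken → place at 6.
699 hashes to 4; 4,5,6 taken → place at 7.
315 hashes to 8; slot 8 is free → place at 8.
Table: [291, 822, _, _, 270, 534, 292, 699, 315, _, _]
Lookup 699: h=4, probe 4,5,6,7 → found at 7.

4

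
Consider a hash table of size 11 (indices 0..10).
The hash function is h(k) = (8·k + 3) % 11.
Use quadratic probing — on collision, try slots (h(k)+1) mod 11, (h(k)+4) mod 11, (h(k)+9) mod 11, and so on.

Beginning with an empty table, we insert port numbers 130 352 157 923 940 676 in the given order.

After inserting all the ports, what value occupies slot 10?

940

Insert 130: h=9, slot 9 empty → index 9.
Insert 352: h=3, slot 3 empty → index 3.
Insert 157: h=5, slot 5 empty → index 5.
Insert 923: h=6, slot 6 empty → index 6.
Insert 940: h=10, slot 10 empty → index 10.
Insert 676: h=10, slot 10 occupied → index 0.
Table: [676, -, -, 352, -, 157, 923, -, -, 130, 940]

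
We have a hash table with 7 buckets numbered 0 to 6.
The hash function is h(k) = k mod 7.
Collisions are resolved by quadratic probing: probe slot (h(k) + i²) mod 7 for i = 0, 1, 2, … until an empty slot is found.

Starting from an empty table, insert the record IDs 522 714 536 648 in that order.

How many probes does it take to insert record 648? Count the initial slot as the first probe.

3

Insert 522: h=4, slot 4 empty => index 4.
Insert 714: h=0, slot 0 empty => index 0.
Insert 536: h=4, slot 4 occupied => index 5.
Insert 648: h=4, slots 4,5 occupied => index 1.
Table: [714, 648, ., ., 522, 536, .]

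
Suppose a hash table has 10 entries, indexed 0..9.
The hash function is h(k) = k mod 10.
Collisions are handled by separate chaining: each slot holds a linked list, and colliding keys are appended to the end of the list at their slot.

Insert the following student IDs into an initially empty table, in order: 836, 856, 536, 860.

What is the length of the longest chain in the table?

836 -> bucket 6
856 -> bucket 6 (collision)
536 -> bucket 6 (collision)
860 -> bucket 0
Final buckets:
0: 860
1: —
2: —
3: —
4: —
5: —
6: 836 -> 856 -> 536
7: —
8: —
9: —

3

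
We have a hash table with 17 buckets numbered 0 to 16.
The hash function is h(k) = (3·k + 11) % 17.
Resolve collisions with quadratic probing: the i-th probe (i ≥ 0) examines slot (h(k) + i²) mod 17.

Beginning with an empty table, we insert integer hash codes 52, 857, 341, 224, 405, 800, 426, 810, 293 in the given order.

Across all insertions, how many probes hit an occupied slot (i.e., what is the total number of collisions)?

52: h=14 -> slot 14
857: h=15 -> slot 15
341: h=14, probe 14,15,1 -> slot 1
224: h=3 -> slot 3
405: h=2 -> slot 2
800: h=14, probe 14,15,1,6 -> slot 6
426: h=14, probe 14,15,1,6,13 -> slot 13
810: h=10 -> slot 10
293: h=6, probe 6,7 -> slot 7
Table: [—, 341, 405, 224, —, —, 800, 293, —, —, 810, —, —, 426, 52, 857, —]

10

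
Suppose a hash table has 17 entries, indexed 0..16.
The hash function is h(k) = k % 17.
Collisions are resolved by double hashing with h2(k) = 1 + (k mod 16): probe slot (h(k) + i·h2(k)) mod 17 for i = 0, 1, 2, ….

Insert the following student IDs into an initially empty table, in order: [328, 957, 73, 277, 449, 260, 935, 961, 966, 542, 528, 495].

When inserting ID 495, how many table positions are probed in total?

4

328: h=5 -> slot 5
957: h=5, h2=14, probe 5,2 -> slot 2
73: h=5, h2=10, probe 5,15 -> slot 15
277: h=5, h2=6, probe 5,11 -> slot 11
449: h=7 -> slot 7
260: h=5, h2=5, probe 5,10 -> slot 10
935: h=0 -> slot 0
961: h=9 -> slot 9
966: h=14 -> slot 14
542: h=15, h2=15, probe 15,13 -> slot 13
528: h=1 -> slot 1
495: h=2, h2=16, probe 2,1,0,16 -> slot 16
Table: [935, 528, 957, ., ., 328, ., 449, ., 961, 260, 277, ., 542, 966, 73, 495]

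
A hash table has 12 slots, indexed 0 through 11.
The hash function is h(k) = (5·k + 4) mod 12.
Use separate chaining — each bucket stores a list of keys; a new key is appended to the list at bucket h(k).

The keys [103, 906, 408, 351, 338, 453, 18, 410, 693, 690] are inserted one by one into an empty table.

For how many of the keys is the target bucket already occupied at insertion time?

4

Insert 103: h=3, bucket 3 empty → new chain.
Insert 906: h=10, bucket 10 empty → new chain.
Insert 408: h=4, bucket 4 empty → new chain.
Insert 351: h=7, bucket 7 empty → new chain.
Insert 338: h=2, bucket 2 empty → new chain.
Insert 453: h=1, bucket 1 empty → new chain.
Insert 18: h=10, bucket 10 nonempty → append to chain.
Insert 410: h=2, bucket 2 nonempty → append to chain.
Insert 693: h=1, bucket 1 nonempty → append to chain.
Insert 690: h=10, bucket 10 nonempty → append to chain.
Final buckets:
0: —
1: 453 -> 693
2: 338 -> 410
3: 103
4: 408
5: —
6: —
7: 351
8: —
9: —
10: 906 -> 18 -> 690
11: —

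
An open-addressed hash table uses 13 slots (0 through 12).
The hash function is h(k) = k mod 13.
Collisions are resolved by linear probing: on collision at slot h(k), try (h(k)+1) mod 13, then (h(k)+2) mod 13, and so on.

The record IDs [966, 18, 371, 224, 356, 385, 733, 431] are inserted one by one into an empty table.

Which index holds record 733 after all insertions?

9

966 hashes to 4; slot 4 is free => place at 4.
18 hashes to 5; slot 5 is free => place at 5.
371 hashes to 7; slot 7 is free => place at 7.
224 hashes to 3; slot 3 is free => place at 3.
356 hashes to 5; 5 taken => place at 6.
385 hashes to 8; slot 8 is free => place at 8.
733 hashes to 5; 5,6,7,8 taken => place at 9.
431 hashes to 2; slot 2 is free => place at 2.
Table: [_, _, 431, 224, 966, 18, 356, 371, 385, 733, _, _, _]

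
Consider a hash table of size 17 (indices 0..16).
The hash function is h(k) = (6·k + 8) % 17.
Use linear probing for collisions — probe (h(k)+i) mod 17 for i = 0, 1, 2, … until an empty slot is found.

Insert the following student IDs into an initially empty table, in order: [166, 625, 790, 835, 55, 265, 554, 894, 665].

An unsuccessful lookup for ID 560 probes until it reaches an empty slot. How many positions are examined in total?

7

Insert 166: h=1, slot 1 empty => index 1.
Insert 625: h=1, slot 1 occupied => index 2.
Insert 790: h=5, slot 5 empty => index 5.
Insert 835: h=3, slot 3 empty => index 3.
Insert 55: h=15, slot 15 empty => index 15.
Insert 265: h=0, slot 0 empty => index 0.
Insert 554: h=0, slots 0,1,2,3 occupied => index 4.
Insert 894: h=0, slots 0,1,2,3,4,5 occupied => index 6.
Insert 665: h=3, slots 3,4,5,6 occupied => index 7.
Table: [265, 166, 625, 835, 554, 790, 894, 665, ∅, ∅, ∅, ∅, ∅, ∅, ∅, 55, ∅]
Lookup 560: h=2, probe 2,3,4,5,6,7,8 → slot 8 empty, not found.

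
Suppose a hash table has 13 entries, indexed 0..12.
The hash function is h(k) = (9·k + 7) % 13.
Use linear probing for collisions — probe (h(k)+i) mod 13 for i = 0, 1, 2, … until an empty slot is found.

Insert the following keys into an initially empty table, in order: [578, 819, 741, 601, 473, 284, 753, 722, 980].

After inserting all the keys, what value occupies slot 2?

Insert 578: h=9, slot 9 empty => index 9.
Insert 819: h=7, slot 7 empty => index 7.
Insert 741: h=7, slot 7 occupied => index 8.
Insert 601: h=8, slots 8,9 occupied => index 10.
Insert 473: h=0, slot 0 empty => index 0.
Insert 284: h=2, slot 2 empty => index 2.
Insert 753: h=11, slot 11 empty => index 11.
Insert 722: h=5, slot 5 empty => index 5.
Insert 980: h=0, slot 0 occupied => index 1.
Table: [473, 980, 284, ∅, ∅, 722, ∅, 819, 741, 578, 601, 753, ∅]

284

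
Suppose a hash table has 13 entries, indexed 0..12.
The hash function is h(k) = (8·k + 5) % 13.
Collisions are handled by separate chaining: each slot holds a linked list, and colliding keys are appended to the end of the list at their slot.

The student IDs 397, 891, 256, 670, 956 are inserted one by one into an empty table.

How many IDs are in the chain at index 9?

4

Insert 397: h=9, bucket 9 empty -> new chain.
Insert 891: h=9, bucket 9 nonempty -> append to chain.
Insert 256: h=12, bucket 12 empty -> new chain.
Insert 670: h=9, bucket 9 nonempty -> append to chain.
Insert 956: h=9, bucket 9 nonempty -> append to chain.
Final buckets:
0: -
1: -
2: -
3: -
4: -
5: -
6: -
7: -
8: -
9: 397 -> 891 -> 670 -> 956
10: -
11: -
12: 256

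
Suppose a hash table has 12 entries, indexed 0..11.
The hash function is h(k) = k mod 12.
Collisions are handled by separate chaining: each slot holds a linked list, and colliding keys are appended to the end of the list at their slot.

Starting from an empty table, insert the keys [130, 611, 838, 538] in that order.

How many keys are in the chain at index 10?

3

130 -> bucket 10
611 -> bucket 11
838 -> bucket 10 (collision)
538 -> bucket 10 (collision)
Final buckets:
0: —
1: —
2: —
3: —
4: —
5: —
6: —
7: —
8: —
9: —
10: 130 -> 838 -> 538
11: 611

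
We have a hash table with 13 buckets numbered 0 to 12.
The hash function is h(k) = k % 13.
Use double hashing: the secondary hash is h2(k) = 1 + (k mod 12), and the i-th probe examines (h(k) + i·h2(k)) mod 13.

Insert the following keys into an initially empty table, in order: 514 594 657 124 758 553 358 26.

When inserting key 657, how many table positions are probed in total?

514: h=7 => slot 7
594: h=9 => slot 9
657: h=7, h2=10, probe 7,4 => slot 4
124: h=7, h2=5, probe 7,12 => slot 12
758: h=4, h2=3, probe 4,7,10 => slot 10
553: h=7, h2=2, probe 7,9,11 => slot 11
358: h=7, h2=11, probe 7,5 => slot 5
26: h=0 => slot 0
Table: [26, —, —, —, 657, 358, —, 514, —, 594, 758, 553, 124]

2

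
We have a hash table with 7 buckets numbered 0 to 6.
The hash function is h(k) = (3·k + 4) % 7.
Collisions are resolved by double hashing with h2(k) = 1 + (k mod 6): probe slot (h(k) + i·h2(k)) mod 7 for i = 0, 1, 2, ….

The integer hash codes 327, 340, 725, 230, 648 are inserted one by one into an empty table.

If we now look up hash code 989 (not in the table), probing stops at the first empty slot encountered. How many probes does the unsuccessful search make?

4

Insert 327: h=5, slot 5 empty -> index 5.
Insert 340: h=2, slot 2 empty -> index 2.
Insert 725: h=2, h2=6, slot 2 occupied -> index 1.
Insert 230: h=1, h2=3, slot 1 occupied -> index 4.
Insert 648: h=2, h2=1, slot 2 occupied -> index 3.
Table: [∅, 725, 340, 648, 230, 327, ∅]
Lookup 989: h=3, h2=6, probe 3,2,1,0 → slot 0 empty, not found.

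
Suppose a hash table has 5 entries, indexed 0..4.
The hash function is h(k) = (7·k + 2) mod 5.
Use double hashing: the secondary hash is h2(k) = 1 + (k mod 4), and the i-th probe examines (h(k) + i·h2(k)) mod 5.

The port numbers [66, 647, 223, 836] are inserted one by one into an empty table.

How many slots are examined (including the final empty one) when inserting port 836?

2

66: h=4 => slot 4
647: h=1 => slot 1
223: h=3 => slot 3
836: h=4, h2=1, probe 4,0 => slot 0
Table: [836, 647, —, 223, 66]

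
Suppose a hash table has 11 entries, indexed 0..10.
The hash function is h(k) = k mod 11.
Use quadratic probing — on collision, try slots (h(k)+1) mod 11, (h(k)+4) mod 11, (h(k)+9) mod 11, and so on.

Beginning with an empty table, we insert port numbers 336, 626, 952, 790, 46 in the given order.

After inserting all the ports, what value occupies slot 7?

Insert 336: h=6, slot 6 empty -> index 6.
Insert 626: h=10, slot 10 empty -> index 10.
Insert 952: h=6, slot 6 occupied -> index 7.
Insert 790: h=9, slot 9 empty -> index 9.
Insert 46: h=2, slot 2 empty -> index 2.
Table: [∅, ∅, 46, ∅, ∅, ∅, 336, 952, ∅, 790, 626]

952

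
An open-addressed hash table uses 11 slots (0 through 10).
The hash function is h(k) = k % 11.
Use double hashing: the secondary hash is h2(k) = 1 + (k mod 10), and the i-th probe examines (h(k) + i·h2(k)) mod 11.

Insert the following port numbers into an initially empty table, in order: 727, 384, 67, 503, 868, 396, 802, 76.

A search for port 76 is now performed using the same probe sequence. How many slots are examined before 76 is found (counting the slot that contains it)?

5

Insert 727: h=1, slot 1 empty => index 1.
Insert 384: h=10, slot 10 empty => index 10.
Insert 67: h=1, h2=8, slot 1 occupied => index 9.
Insert 503: h=8, slot 8 empty => index 8.
Insert 868: h=10, h2=9, slots 10,8 occupied => index 6.
Insert 396: h=0, slot 0 empty => index 0.
Insert 802: h=10, h2=3, slot 10 occupied => index 2.
Insert 76: h=10, h2=7, slots 10,6,2,9 occupied => index 5.
Table: [396, 727, 802, —, —, 76, 868, —, 503, 67, 384]
Lookup 76: h=10, h2=7, probe 10,6,2,9,5 → found at 5.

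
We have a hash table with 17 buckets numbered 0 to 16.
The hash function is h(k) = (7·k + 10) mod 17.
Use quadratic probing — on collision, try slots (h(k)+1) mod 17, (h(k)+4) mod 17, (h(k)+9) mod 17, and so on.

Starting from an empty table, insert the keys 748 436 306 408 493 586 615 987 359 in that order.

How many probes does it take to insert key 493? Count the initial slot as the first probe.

5

Insert 748: h=10, slot 10 empty → index 10.
Insert 436: h=2, slot 2 empty → index 2.
Insert 306: h=10, slot 10 occupied → index 11.
Insert 408: h=10, slots 10,11 occupied → index 14.
Insert 493: h=10, slots 10,11,14,2 occupied → index 9.
Insert 586: h=15, slot 15 empty → index 15.
Insert 615: h=14, slots 14,15 occupied → index 1.
Insert 987: h=0, slot 0 empty → index 0.
Insert 359: h=7, slot 7 empty → index 7.
Table: [987, 615, 436, -, -, -, -, 359, -, 493, 748, 306, -, -, 408, 586, -]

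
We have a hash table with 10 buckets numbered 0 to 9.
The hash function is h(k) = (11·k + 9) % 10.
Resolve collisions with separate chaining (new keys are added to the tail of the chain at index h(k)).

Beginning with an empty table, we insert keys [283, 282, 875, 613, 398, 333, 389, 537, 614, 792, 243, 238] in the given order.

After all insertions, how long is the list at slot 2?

4

283 → bucket 2
282 → bucket 1
875 → bucket 4
613 → bucket 2 (collision)
398 → bucket 7
333 → bucket 2 (collision)
389 → bucket 8
537 → bucket 6
614 → bucket 3
792 → bucket 1 (collision)
243 → bucket 2 (collision)
238 → bucket 7 (collision)
Final buckets:
0: -
1: 282 -> 792
2: 283 -> 613 -> 333 -> 243
3: 614
4: 875
5: -
6: 537
7: 398 -> 238
8: 389
9: -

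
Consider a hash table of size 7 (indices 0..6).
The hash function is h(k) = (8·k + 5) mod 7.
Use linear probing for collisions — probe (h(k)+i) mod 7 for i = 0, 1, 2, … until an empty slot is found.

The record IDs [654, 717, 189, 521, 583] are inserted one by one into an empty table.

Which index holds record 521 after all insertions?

Insert 654: h=1, slot 1 empty -> index 1.
Insert 717: h=1, slot 1 occupied -> index 2.
Insert 189: h=5, slot 5 empty -> index 5.
Insert 521: h=1, slots 1,2 occupied -> index 3.
Insert 583: h=0, slot 0 empty -> index 0.
Table: [583, 654, 717, 521, _, 189, _]

3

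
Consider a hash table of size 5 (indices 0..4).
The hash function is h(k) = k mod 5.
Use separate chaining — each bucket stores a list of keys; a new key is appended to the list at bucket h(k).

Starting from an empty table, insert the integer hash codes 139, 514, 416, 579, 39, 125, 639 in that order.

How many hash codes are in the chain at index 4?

5

139 → bucket 4
514 → bucket 4 (collision)
416 → bucket 1
579 → bucket 4 (collision)
39 → bucket 4 (collision)
125 → bucket 0
639 → bucket 4 (collision)
Final buckets:
0: 125
1: 416
2: .
3: .
4: 139 -> 514 -> 579 -> 39 -> 639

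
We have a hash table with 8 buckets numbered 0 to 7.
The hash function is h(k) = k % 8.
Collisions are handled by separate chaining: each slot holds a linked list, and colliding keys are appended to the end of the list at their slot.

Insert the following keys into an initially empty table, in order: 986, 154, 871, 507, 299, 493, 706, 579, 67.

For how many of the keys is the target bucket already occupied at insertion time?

986 → bucket 2
154 → bucket 2 (collision)
871 → bucket 7
507 → bucket 3
299 → bucket 3 (collision)
493 → bucket 5
706 → bucket 2 (collision)
579 → bucket 3 (collision)
67 → bucket 3 (collision)
Final buckets:
0: .
1: .
2: 986 -> 154 -> 706
3: 507 -> 299 -> 579 -> 67
4: .
5: 493
6: .
7: 871

5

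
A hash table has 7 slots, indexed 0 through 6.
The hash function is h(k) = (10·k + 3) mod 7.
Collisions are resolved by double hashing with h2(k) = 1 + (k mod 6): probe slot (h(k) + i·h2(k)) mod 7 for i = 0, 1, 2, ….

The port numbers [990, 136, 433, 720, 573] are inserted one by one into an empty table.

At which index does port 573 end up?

990: h=5 => slot 5
136: h=5, h2=5, probe 5,3 => slot 3
433: h=0 => slot 0
720: h=0, h2=1, probe 0,1 => slot 1
573: h=0, h2=4, probe 0,4 => slot 4
Table: [433, 720, -, 136, 573, 990, -]

4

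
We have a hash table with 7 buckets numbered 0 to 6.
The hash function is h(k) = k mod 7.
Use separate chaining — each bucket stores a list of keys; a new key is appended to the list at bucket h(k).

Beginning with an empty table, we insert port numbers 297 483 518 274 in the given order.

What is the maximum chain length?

297 -> bucket 3
483 -> bucket 0
518 -> bucket 0 (collision)
274 -> bucket 1
Final buckets:
0: 483 -> 518
1: 274
2: ∅
3: 297
4: ∅
5: ∅
6: ∅

2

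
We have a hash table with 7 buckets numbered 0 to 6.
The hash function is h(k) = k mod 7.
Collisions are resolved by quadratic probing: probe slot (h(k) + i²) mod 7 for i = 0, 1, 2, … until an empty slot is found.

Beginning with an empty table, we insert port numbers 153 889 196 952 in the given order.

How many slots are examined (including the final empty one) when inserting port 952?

153: h=6 → slot 6
889: h=0 → slot 0
196: h=0, probe 0,1 → slot 1
952: h=0, probe 0,1,4 → slot 4
Table: [889, 196, _, _, 952, _, 153]

3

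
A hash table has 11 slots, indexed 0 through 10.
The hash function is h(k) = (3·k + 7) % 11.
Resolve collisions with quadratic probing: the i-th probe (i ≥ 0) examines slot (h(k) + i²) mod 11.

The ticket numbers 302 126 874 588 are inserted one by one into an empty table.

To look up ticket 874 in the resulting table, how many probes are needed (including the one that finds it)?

3

302 hashes to 0; slot 0 is free → place at 0.
126 hashes to 0; 0 taken → place at 1.
874 hashes to 0; 0,1 taken → place at 4.
588 hashes to 0; 0,1,4 taken → place at 9.
Table: [302, 126, ∅, ∅, 874, ∅, ∅, ∅, ∅, 588, ∅]
Lookup 874: h=0, probe 0,1,4 → found at 4.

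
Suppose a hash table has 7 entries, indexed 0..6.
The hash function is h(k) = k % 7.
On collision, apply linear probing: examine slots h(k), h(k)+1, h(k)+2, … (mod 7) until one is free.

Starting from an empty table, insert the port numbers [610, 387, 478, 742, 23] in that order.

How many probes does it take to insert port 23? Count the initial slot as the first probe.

610 hashes to 1; slot 1 is free => place at 1.
387 hashes to 2; slot 2 is free => place at 2.
478 hashes to 2; 2 taken => place at 3.
742 hashes to 0; slot 0 is free => place at 0.
23 hashes to 2; 2,3 taken => place at 4.
Table: [742, 610, 387, 478, 23, _, _]

3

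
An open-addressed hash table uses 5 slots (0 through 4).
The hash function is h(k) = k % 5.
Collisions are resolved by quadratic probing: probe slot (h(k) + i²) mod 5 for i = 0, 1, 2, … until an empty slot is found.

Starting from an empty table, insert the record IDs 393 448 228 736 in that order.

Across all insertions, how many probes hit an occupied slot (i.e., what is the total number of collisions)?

3

393 hashes to 3; slot 3 is free => place at 3.
448 hashes to 3; 3 taken => place at 4.
228 hashes to 3; 3,4 taken => place at 2.
736 hashes to 1; slot 1 is free => place at 1.
Table: [-, 736, 228, 393, 448]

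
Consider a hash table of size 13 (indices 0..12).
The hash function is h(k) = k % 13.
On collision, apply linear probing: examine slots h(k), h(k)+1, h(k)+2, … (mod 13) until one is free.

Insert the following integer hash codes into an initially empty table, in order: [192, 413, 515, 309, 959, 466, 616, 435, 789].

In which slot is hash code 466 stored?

1

192: h=10 -> slot 10
413: h=10, probe 10,11 -> slot 11
515: h=8 -> slot 8
309: h=10, probe 10,11,12 -> slot 12
959: h=10, probe 10,11,12,0 -> slot 0
466: h=11, probe 11,12,0,1 -> slot 1
616: h=5 -> slot 5
435: h=6 -> slot 6
789: h=9 -> slot 9
Table: [959, 466, ∅, ∅, ∅, 616, 435, ∅, 515, 789, 192, 413, 309]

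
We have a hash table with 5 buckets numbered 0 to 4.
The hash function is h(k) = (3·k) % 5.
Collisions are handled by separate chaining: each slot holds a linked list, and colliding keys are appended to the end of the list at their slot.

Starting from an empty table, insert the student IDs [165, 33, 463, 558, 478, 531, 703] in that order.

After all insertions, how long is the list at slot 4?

Insert 165: h=0, bucket 0 empty → new chain.
Insert 33: h=4, bucket 4 empty → new chain.
Insert 463: h=4, bucket 4 nonempty → append to chain.
Insert 558: h=4, bucket 4 nonempty → append to chain.
Insert 478: h=4, bucket 4 nonempty → append to chain.
Insert 531: h=3, bucket 3 empty → new chain.
Insert 703: h=4, bucket 4 nonempty → append to chain.
Final buckets:
0: 165
1: _
2: _
3: 531
4: 33 -> 463 -> 558 -> 478 -> 703

5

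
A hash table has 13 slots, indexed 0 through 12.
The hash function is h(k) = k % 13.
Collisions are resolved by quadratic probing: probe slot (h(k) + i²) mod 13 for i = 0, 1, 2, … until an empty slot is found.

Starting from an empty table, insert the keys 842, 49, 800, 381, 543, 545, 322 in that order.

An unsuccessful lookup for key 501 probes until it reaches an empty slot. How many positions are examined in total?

2

Insert 842: h=10, slot 10 empty → index 10.
Insert 49: h=10, slot 10 occupied → index 11.
Insert 800: h=7, slot 7 empty → index 7.
Insert 381: h=4, slot 4 empty → index 4.
Insert 543: h=10, slots 10,11 occupied → index 1.
Insert 545: h=12, slot 12 empty → index 12.
Insert 322: h=10, slots 10,11,1 occupied → index 6.
Table: [—, 543, —, —, 381, —, 322, 800, —, —, 842, 49, 545]
Lookup 501: h=7, probe 7,8 → slot 8 empty, not found.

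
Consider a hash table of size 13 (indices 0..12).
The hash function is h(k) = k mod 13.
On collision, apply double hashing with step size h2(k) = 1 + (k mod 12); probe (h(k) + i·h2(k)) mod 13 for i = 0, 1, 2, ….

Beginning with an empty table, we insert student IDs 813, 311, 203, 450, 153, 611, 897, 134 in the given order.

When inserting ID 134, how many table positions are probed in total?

813: h=7 => slot 7
311: h=12 => slot 12
203: h=8 => slot 8
450: h=8, h2=7, probe 8,2 => slot 2
153: h=10 => slot 10
611: h=0 => slot 0
897: h=0, h2=10, probe 0,10,7,4 => slot 4
134: h=4, h2=3, probe 4,7,10,0,3 => slot 3
Table: [611, ∅, 450, 134, 897, ∅, ∅, 813, 203, ∅, 153, ∅, 311]

5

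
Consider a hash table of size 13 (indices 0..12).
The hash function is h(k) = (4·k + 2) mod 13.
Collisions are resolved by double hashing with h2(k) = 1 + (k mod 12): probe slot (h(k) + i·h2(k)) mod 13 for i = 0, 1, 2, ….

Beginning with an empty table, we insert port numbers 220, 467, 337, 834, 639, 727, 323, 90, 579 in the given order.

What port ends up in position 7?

220 hashes to 11; slot 11 is free → place at 11.
467 hashes to 11, h2=12; 11 taken → place at 10.
337 hashes to 11, h2=2; 11 taken → place at 0.
834 hashes to 10, h2=7; 10 taken → place at 4.
639 hashes to 10, h2=4; 10 taken → place at 1.
727 hashes to 11, h2=8; 11 taken → place at 6.
323 hashes to 7; slot 7 is free → place at 7.
90 hashes to 11, h2=7; 11 taken → place at 5.
579 hashes to 4, h2=4; 4 taken → place at 8.
Table: [337, 639, -, -, 834, 90, 727, 323, 579, -, 467, 220, -]

323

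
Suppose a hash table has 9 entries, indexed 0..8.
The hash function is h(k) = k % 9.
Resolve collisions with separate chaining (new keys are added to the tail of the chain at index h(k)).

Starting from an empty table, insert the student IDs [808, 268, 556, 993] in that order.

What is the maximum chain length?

Insert 808: h=7, bucket 7 empty -> new chain.
Insert 268: h=7, bucket 7 nonempty -> append to chain.
Insert 556: h=7, bucket 7 nonempty -> append to chain.
Insert 993: h=3, bucket 3 empty -> new chain.
Final buckets:
0: ∅
1: ∅
2: ∅
3: 993
4: ∅
5: ∅
6: ∅
7: 808 -> 268 -> 556
8: ∅

3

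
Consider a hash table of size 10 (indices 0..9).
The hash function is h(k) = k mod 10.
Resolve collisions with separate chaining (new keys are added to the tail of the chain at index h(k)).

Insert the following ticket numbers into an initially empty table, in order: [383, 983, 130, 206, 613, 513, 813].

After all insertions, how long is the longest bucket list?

5

383 -> bucket 3
983 -> bucket 3 (collision)
130 -> bucket 0
206 -> bucket 6
613 -> bucket 3 (collision)
513 -> bucket 3 (collision)
813 -> bucket 3 (collision)
Final buckets:
0: 130
1: .
2: .
3: 383 -> 983 -> 613 -> 513 -> 813
4: .
5: .
6: 206
7: .
8: .
9: .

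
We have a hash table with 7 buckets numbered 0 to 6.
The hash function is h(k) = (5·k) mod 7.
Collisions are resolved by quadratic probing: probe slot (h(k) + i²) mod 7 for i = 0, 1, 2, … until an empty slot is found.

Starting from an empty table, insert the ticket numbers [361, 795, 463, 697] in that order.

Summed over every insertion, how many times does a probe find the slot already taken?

361 hashes to 6; slot 6 is free → place at 6.
795 hashes to 6; 6 taken → place at 0.
463 hashes to 5; slot 5 is free → place at 5.
697 hashes to 6; 6,0 taken → place at 3.
Table: [795, _, _, 697, _, 463, 361]

3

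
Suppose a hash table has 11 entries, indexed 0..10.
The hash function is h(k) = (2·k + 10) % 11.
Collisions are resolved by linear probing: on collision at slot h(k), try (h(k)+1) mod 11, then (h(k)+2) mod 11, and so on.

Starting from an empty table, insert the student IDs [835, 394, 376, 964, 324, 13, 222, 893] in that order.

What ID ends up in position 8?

835 hashes to 8; slot 8 is free => place at 8.
394 hashes to 6; slot 6 is free => place at 6.
376 hashes to 3; slot 3 is free => place at 3.
964 hashes to 2; slot 2 is free => place at 2.
324 hashes to 9; slot 9 is free => place at 9.
13 hashes to 3; 3 taken => place at 4.
222 hashes to 3; 3,4 taken => place at 5.
893 hashes to 3; 3,4,5,6 taken => place at 7.
Table: [., ., 964, 376, 13, 222, 394, 893, 835, 324, .]

835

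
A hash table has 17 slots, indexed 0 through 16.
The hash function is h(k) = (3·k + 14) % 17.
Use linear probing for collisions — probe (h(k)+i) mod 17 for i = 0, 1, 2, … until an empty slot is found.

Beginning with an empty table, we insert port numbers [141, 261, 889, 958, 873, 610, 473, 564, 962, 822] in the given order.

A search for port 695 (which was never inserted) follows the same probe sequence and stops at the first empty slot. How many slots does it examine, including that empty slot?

141 hashes to 12; slot 12 is free => place at 12.
261 hashes to 15; slot 15 is free => place at 15.
889 hashes to 12; 12 taken => place at 13.
958 hashes to 15; 15 taken => place at 16.
873 hashes to 15; 15,16 taken => place at 0.
610 hashes to 8; slot 8 is free => place at 8.
473 hashes to 5; slot 5 is free => place at 5.
564 hashes to 6; slot 6 is free => place at 6.
962 hashes to 10; slot 10 is free => place at 10.
822 hashes to 15; 15,16,0 taken => place at 1.
Table: [873, 822, ., ., ., 473, 564, ., 610, ., 962, ., 141, 889, ., 261, 958]
Lookup 695: h=8, probe 8,9 → slot 9 empty, not found.

2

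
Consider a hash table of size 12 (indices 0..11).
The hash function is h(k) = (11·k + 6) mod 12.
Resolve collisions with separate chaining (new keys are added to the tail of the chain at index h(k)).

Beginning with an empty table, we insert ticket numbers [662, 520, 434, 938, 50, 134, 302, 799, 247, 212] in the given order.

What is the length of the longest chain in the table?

6

662 → bucket 4
520 → bucket 2
434 → bucket 4 (collision)
938 → bucket 4 (collision)
50 → bucket 4 (collision)
134 → bucket 4 (collision)
302 → bucket 4 (collision)
799 → bucket 11
247 → bucket 11 (collision)
212 → bucket 10
Final buckets:
0: -
1: -
2: 520
3: -
4: 662 -> 434 -> 938 -> 50 -> 134 -> 302
5: -
6: -
7: -
8: -
9: -
10: 212
11: 799 -> 247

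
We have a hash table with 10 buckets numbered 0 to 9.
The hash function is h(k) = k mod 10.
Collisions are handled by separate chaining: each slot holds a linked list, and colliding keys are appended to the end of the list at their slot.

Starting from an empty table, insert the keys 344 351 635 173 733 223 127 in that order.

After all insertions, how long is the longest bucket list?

3

344 → bucket 4
351 → bucket 1
635 → bucket 5
173 → bucket 3
733 → bucket 3 (collision)
223 → bucket 3 (collision)
127 → bucket 7
Final buckets:
0: —
1: 351
2: —
3: 173 -> 733 -> 223
4: 344
5: 635
6: —
7: 127
8: —
9: —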